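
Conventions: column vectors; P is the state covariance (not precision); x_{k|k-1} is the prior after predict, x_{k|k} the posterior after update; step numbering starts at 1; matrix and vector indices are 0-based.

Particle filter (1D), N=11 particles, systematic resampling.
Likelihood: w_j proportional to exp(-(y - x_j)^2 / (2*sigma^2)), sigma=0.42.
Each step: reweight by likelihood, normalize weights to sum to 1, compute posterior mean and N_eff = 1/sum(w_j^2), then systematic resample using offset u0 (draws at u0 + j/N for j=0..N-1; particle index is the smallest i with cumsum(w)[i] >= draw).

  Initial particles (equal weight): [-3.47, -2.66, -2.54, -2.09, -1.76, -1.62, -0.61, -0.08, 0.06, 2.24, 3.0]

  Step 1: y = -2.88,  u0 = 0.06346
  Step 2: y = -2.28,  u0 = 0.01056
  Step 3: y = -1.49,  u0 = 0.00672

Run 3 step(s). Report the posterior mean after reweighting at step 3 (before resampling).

post_mean = -2.3208

step 1: w=[0.1714, 0.4008, 0.3313, 0.0784, 0.0131, 0.0051, 0.0000, 0.0000, 0.0000, 0.0000, 0.0000]  mean=-2.6973  Neff=3.2675  idx=[0, 0, 1, 1, 1, 1, 2, 2, 2, 2, 3]
step 2: w=[0.0026, 0.0026, 0.0963, 0.0963, 0.0963, 0.0963, 0.1197, 0.1197, 0.1197, 0.1197, 0.1309]  mean=-2.5322  Neff=8.9665  idx=[2, 2, 3, 4, 5, 6, 7, 8, 8, 9, 10]
step 3: w=[0.0302, 0.0302, 0.0302, 0.0302, 0.0302, 0.0643, 0.0643, 0.0643, 0.0643, 0.0643, 0.5275]  mean=-2.3208  Neff=3.2956  idx=[0, 3, 5, 6, 8, 9, 10, 10, 10, 10, 10]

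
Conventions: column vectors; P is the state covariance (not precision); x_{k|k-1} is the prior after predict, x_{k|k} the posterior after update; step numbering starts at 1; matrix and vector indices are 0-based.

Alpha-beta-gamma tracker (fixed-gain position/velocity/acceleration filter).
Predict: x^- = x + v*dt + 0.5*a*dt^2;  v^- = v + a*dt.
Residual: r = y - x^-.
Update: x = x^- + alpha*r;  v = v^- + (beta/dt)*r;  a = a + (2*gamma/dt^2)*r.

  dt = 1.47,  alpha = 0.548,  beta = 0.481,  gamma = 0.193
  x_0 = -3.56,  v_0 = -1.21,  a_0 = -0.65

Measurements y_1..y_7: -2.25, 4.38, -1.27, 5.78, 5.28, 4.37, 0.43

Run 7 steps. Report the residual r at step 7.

resid = -3.5854

step 1: x_pred=-6.0410  r=3.7910  x^+=-3.9635  v^+=-0.9250  a^+=0.0272
step 2: x_pred=-5.2940  r=9.6740  x^+=0.0074  v^+=2.2803  a^+=1.7552
step 3: x_pred=5.2559  r=-6.5259  x^+=1.6797  v^+=2.7252  a^+=0.5895
step 4: x_pred=6.3227  r=-0.5427  x^+=6.0253  v^+=3.4142  a^+=0.4926
step 5: x_pred=11.5764  r=-6.2964  x^+=8.1260  v^+=2.0781  a^+=-0.6321
step 6: x_pred=10.4977  r=-6.1277  x^+=7.1397  v^+=-0.8562  a^+=-1.7267
step 7: x_pred=4.0154  r=-3.5854  x^+=2.0506  v^+=-4.5677  a^+=-2.3672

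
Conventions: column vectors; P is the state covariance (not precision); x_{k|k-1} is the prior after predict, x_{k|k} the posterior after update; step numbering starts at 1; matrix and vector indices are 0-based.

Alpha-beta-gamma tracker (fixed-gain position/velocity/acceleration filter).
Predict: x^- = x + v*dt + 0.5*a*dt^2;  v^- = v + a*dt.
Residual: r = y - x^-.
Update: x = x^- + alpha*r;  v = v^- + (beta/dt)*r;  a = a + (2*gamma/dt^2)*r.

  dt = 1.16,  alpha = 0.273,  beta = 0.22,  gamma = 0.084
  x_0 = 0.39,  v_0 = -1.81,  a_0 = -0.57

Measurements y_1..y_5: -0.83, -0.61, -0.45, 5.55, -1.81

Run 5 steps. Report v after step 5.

v_post = 3.6664

step 1: x_pred=-2.0931  r=1.2631  x^+=-1.7483  v^+=-2.2316  a^+=-0.4123
step 2: x_pred=-4.6144  r=4.0044  x^+=-3.5212  v^+=-1.9505  a^+=0.0877
step 3: x_pred=-5.7248  r=5.2748  x^+=-4.2847  v^+=-0.8484  a^+=0.7462
step 4: x_pred=-4.7668  r=10.3168  x^+=-1.9503  v^+=1.9738  a^+=2.0343
step 5: x_pred=1.7080  r=-3.5180  x^+=0.7476  v^+=3.6664  a^+=1.5951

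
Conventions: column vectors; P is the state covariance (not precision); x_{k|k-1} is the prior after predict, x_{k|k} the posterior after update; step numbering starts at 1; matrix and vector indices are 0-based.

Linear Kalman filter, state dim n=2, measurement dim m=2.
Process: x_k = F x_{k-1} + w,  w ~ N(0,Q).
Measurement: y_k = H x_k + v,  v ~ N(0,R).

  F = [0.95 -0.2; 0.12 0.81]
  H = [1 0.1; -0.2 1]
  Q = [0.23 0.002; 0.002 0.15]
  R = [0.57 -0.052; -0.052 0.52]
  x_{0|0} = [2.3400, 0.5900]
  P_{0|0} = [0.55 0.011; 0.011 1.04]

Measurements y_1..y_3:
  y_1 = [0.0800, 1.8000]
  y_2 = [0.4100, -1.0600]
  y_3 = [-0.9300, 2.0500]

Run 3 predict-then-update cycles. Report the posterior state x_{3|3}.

step 1: x^-=[2.1050, 0.7587]  P^-=[0.7638 -0.0956; -0.0956 0.8424]  S=[1.3231 -0.2142; -0.2142 1.4312]  K=[0.5554 -0.0904; 0.0911 0.6156]  nu=[-2.1009, 1.4623]  x^+=[0.8060, 1.4675]  P^+=[0.3224 -0.0114; -0.0114 0.3131]
step 2: x^-=[0.4721, 1.2854]  P^-=[0.5378 -0.0205; -0.0205 0.3578]  S=[1.1073 -0.1438; -0.1438 0.9075]  K=[0.4753 -0.0657; 0.0670 0.4094]  nu=[-0.1907, -2.2510]  x^+=[0.5295, 0.3510]  P^+=[0.2748 -0.0040; -0.0040 0.2086]
step 3: x^-=[0.4328, 0.3479]  P^-=[0.4878 -0.0034; -0.0034 0.2901]  S=[1.0600 -0.1239; -0.1239 0.8310]  K=[0.4536 -0.0539; 0.0662 0.3598]  nu=[-1.3976, 1.7887]  x^+=[-0.2975, 0.8989]  P^+=[0.2613 0.0006; 0.0006 0.1838]

x_post = [-0.2975, 0.8989]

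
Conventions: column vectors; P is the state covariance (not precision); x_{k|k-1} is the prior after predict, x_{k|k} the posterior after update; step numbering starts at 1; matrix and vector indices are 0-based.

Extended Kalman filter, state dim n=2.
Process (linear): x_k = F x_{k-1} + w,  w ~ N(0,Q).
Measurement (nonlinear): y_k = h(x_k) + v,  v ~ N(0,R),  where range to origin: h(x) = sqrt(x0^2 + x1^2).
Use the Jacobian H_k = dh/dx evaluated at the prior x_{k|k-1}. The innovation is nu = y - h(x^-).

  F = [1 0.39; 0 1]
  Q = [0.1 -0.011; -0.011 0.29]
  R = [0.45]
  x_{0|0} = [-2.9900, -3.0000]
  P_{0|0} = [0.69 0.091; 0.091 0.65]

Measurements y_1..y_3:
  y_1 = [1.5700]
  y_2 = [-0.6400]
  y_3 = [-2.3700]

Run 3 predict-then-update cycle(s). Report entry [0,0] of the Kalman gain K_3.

K[0,0] = -0.4459

step 1: x^-=[-4.1600, -3.0000]  P^-=[0.9598 0.3335; 0.3335 0.9400]  H_jac=[-0.8111 -0.5849]  S=[1.7195]  K=[-0.5662; -0.4771]  nu=[-3.5589]  x^+=[-2.1449, -1.3021]  P^+=[0.4086 -0.1310; -0.1310 0.5486]
step 2: x^-=[-2.6528, -1.3021]  P^-=[0.4899 0.0720; 0.0720 0.8386]  H_jac=[-0.8977 -0.4406]  S=[1.0646]  K=[-0.4429; -0.4078]  nu=[-3.5951]  x^+=[-1.0605, 0.1641]  P^+=[0.2811 -0.1203; -0.1203 0.6616]
step 3: x^-=[-0.9965, 0.1641]  P^-=[0.3879 0.1267; 0.1267 0.9516]  H_jac=[-0.9867 0.1625]  S=[0.8121]  K=[-0.4459; 0.0364]  nu=[-3.3799]  x^+=[0.5106, 0.0410]  P^+=[0.2264 0.1399; 0.1399 0.9505]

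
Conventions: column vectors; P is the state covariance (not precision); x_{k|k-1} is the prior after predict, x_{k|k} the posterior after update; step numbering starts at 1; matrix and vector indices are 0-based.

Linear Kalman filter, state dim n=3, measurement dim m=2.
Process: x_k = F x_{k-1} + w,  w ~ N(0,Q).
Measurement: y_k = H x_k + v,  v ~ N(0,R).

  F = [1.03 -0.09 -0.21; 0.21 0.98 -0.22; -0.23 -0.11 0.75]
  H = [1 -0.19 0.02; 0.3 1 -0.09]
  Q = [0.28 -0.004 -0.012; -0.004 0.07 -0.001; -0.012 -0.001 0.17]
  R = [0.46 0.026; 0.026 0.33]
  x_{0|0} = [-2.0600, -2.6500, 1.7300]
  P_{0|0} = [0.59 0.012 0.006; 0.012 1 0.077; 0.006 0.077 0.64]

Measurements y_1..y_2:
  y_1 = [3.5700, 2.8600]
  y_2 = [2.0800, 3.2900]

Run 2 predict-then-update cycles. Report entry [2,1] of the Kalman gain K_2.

step 1: x^-=[-2.2466, -3.4102, 2.0628]  P^-=[0.9403 0.0609 -0.2423; 0.0609 1.0586 -0.1862; -0.2423 -0.1862 0.5591]  S=[1.4074 0.1769; 0.1769 1.5609]  K=[0.6362 0.1616; -0.1931 0.7225; -0.1158 -0.1850]  nu=[5.1274, 7.1298]  x^+=[2.1679, 0.7512, 0.1502]  P^+=[0.2936 -0.0243 -0.0678; -0.0243 0.2406 -0.0006; -0.0678 -0.0006 0.4793]
step 2: x^-=[2.1338, 1.1584, -0.4686]  P^-=[0.6484 0.0548 -0.2080; 0.0548 0.3338 -0.1287; -0.2080 -0.1287 0.4803]  S=[1.0924 0.2206; 0.2206 0.7933]  K=[0.5424 0.1870; -0.1084 0.4862; -0.1055 -0.2661]  nu=[0.1757, 1.4493]  x^+=[2.5002, 1.8440, -0.8727]  P^+=[0.2545 -0.0068 -0.0698; -0.0068 0.1566 -0.0336; -0.0698 -0.0336 0.3996]

K[2,1] = -0.2661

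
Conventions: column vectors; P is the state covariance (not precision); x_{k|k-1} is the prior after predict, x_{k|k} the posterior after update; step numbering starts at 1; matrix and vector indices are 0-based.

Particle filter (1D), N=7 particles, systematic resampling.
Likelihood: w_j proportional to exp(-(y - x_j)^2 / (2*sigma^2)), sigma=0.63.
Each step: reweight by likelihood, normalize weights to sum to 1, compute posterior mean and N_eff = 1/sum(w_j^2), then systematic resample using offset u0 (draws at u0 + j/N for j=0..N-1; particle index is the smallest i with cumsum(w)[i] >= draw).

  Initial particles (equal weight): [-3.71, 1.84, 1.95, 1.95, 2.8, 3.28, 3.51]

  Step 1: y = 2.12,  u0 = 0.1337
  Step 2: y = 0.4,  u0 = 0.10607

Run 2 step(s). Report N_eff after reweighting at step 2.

step 1: w=[0.0000, 0.2472, 0.2632, 0.2632, 0.1524, 0.0501, 0.0239]  mean=2.1563  Neff=4.4259  idx=[1, 2, 2, 3, 3, 4, 6]
step 2: w=[0.2738, 0.1809, 0.1809, 0.1809, 0.1809, 0.0026, 0.0000]  mean=1.9222  Neff=4.8580  idx=[0, 0, 1, 2, 3, 4, 4]

N_eff = 4.8580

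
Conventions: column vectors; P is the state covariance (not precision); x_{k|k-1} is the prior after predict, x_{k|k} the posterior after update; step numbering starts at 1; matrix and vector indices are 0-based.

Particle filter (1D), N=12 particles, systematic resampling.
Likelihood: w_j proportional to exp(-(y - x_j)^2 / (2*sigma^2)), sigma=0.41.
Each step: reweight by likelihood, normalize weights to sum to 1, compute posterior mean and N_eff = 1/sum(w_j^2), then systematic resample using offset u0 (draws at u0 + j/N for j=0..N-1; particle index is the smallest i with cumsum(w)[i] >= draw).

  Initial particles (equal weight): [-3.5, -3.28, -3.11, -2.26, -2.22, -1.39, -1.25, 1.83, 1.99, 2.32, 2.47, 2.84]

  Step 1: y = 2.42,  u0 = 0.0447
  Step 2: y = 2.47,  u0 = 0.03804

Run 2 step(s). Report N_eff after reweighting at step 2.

step 1: w=[0.0000, 0.0000, 0.0000, 0.0000, 0.0000, 0.0000, 0.0000, 0.1018, 0.1655, 0.2784, 0.2846, 0.1697]  mean=2.3464  Neff=4.4433  idx=[7, 8, 8, 9, 9, 9, 9, 10, 10, 10, 11, 11]
step 2: w=[0.0315, 0.0537, 0.0537, 0.0998, 0.0998, 0.0998, 0.0998, 0.1067, 0.1067, 0.1067, 0.0710, 0.0710]  mean=2.3909  Neff=11.0154  idx=[1, 2, 3, 4, 5, 6, 6, 7, 8, 9, 10, 11]

N_eff = 11.0154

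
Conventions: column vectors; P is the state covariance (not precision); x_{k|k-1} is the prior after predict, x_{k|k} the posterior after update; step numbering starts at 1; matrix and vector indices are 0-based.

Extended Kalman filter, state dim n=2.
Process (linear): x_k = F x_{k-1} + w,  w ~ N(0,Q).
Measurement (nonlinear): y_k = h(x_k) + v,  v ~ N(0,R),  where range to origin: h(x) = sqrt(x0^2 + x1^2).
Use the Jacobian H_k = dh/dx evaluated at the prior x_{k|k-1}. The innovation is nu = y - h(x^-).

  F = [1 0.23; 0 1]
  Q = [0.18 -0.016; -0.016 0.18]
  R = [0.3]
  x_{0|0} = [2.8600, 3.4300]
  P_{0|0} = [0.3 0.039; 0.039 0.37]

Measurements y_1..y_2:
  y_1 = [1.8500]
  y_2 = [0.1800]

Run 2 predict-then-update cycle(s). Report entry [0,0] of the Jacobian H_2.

step 1: x^-=[3.6489, 3.4300]  P^-=[0.5175 0.1081; 0.1081 0.5500]  H_jac=[0.7286 0.6849]  S=[0.9406]  K=[0.4796; 0.4842]  nu=[-3.1579]  x^+=[2.1344, 1.9009]  P^+=[0.3012 -0.1103; -0.1103 0.3295]
step 2: x^-=[2.5716, 1.9009]  P^-=[0.4478 -0.0506; -0.0506 0.5095]  H_jac=[0.8042 0.5944]  S=[0.7213]  K=[0.4576; 0.3635]  nu=[-3.0179]  x^+=[1.1905, 0.8039]  P^+=[0.2968 -0.1705; -0.1705 0.4142]

H_jac[0,0] = 0.8042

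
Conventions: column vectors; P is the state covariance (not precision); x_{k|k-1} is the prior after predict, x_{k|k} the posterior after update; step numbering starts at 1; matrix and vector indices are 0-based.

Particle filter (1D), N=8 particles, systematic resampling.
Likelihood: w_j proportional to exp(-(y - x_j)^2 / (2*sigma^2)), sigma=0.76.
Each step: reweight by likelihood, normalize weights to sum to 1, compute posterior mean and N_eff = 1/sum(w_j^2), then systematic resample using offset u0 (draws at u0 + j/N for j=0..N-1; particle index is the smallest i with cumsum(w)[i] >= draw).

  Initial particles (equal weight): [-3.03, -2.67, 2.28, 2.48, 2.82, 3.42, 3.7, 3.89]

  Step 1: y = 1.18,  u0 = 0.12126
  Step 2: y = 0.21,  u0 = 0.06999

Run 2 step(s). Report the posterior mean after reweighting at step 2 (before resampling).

step 1: w=[0.0000, 0.0000, 0.5021, 0.3314, 0.1395, 0.0186, 0.0059, 0.0025]  mean=2.4551  Neff=2.6190  idx=[2, 2, 2, 2, 3, 3, 4, 6]
step 2: w=[0.1978, 0.1978, 0.1978, 0.1978, 0.0933, 0.0933, 0.0222, 0.0002]  mean=2.3296  Neff=5.7363  idx=[0, 0, 1, 2, 2, 3, 4, 5]

post_mean = 2.3296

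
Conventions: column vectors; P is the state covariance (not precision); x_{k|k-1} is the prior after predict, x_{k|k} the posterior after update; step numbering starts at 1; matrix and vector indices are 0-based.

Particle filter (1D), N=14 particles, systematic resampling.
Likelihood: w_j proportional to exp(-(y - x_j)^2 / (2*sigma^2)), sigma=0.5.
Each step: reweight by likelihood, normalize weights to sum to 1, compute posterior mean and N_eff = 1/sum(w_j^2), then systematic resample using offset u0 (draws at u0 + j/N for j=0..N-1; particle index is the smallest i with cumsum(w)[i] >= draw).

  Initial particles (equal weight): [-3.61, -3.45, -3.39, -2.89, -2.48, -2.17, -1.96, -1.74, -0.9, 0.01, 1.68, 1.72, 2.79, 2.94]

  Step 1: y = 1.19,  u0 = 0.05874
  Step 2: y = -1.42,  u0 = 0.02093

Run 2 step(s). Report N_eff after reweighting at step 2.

N_eff = 13.2100

step 1: w=[0.0000, 0.0000, 0.0000, 0.0000, 0.0000, 0.0000, 0.0000, 0.0000, 0.0001, 0.0490, 0.4914, 0.4529, 0.0047, 0.0017]  mean=1.6233  Neff=2.2268  idx=[10, 10, 10, 10, 10, 10, 10, 11, 11, 11, 11, 11, 11, 11]
step 2: w=[0.0889, 0.0889, 0.0889, 0.0889, 0.0889, 0.0889, 0.0889, 0.0540, 0.0540, 0.0540, 0.0540, 0.0540, 0.0540, 0.0540]  mean=1.6951  Neff=13.2100  idx=[0, 1, 1, 2, 3, 4, 5, 5, 6, 7, 9, 10, 11, 13]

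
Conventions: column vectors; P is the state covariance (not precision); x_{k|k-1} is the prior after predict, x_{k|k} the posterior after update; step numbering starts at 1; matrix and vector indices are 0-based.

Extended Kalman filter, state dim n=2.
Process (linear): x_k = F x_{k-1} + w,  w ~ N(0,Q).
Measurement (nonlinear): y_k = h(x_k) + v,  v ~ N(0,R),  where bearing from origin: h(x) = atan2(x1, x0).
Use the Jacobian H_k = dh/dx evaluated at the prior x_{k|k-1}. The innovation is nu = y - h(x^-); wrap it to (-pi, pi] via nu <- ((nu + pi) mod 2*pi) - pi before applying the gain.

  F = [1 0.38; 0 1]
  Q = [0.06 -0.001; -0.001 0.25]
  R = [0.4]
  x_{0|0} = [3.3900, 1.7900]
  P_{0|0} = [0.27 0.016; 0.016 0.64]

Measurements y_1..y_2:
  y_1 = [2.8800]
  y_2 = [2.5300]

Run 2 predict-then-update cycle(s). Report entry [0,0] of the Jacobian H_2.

step 1: x^-=[4.0702, 1.7900]  P^-=[0.4346 0.2582; 0.2582 0.8900]  H_jac=[-0.0905 0.2059]  S=[0.4317]  K=[0.0320; 0.3703]  nu=[2.4657]  x^+=[4.1491, 2.7031]  P^+=[0.4341 0.2531; 0.2531 0.8308]
step 2: x^-=[5.1763, 2.7031]  P^-=[0.8064 0.5678; 0.5678 1.0808]  H_jac=[-0.0793 0.1518]  S=[0.4163]  K=[0.0535; 0.2860]  nu=[2.0487]  x^+=[5.2858, 3.2890]  P^+=[0.8053 0.5614; 0.5614 1.0468]

H_jac[0,0] = -0.0793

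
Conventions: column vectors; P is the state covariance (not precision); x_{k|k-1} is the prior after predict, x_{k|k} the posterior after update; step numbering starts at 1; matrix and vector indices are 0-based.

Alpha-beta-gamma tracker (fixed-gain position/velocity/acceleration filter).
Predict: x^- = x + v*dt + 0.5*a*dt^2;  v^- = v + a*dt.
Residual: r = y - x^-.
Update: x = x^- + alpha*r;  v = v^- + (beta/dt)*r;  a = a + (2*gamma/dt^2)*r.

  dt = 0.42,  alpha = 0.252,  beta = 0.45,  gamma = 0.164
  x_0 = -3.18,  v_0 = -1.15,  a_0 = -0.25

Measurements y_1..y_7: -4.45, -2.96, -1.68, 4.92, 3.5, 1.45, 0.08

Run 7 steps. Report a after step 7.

step 1: x_pred=-3.6851  r=-0.7649  x^+=-3.8778  v^+=-2.0746  a^+=-1.6724
step 2: x_pred=-4.8966  r=1.9366  x^+=-4.4086  v^+=-0.7020  a^+=1.9287
step 3: x_pred=-4.5333  r=2.8533  x^+=-3.8143  v^+=3.1652  a^+=7.2342
step 4: x_pred=-1.8469  r=6.7669  x^+=-0.1416  v^+=13.4538  a^+=19.8166
step 5: x_pred=7.2568  r=-3.7568  x^+=6.3101  v^+=17.7516  a^+=12.8312
step 6: x_pred=14.8975  r=-13.4475  x^+=11.5087  v^+=8.7327  a^+=-12.1732
step 7: x_pred=14.1028  r=-14.0228  x^+=10.5690  v^+=-11.4044  a^+=-38.2472

a_post = -38.2472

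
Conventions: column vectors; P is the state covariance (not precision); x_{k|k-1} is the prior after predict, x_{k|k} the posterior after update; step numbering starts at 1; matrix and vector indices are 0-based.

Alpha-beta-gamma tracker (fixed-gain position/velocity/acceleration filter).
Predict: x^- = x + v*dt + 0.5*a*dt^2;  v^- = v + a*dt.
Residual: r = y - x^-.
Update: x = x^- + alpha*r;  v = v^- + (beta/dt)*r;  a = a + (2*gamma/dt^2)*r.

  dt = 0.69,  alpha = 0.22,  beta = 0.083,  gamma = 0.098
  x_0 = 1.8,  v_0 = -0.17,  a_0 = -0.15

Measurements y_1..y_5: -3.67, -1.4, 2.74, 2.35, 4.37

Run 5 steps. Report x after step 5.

x_post = -2.4945

step 1: x_pred=1.6470  r=-5.3170  x^+=0.4773  v^+=-0.9131  a^+=-2.3389
step 2: x_pred=-0.7095  r=-0.6905  x^+=-0.8614  v^+=-2.6100  a^+=-2.6231
step 3: x_pred=-3.2868  r=6.0268  x^+=-1.9609  v^+=-3.6950  a^+=-0.1420
step 4: x_pred=-4.5442  r=6.8942  x^+=-3.0275  v^+=-2.9637  a^+=2.6962
step 5: x_pred=-4.4306  r=8.8006  x^+=-2.4945  v^+=-0.0447  a^+=6.3192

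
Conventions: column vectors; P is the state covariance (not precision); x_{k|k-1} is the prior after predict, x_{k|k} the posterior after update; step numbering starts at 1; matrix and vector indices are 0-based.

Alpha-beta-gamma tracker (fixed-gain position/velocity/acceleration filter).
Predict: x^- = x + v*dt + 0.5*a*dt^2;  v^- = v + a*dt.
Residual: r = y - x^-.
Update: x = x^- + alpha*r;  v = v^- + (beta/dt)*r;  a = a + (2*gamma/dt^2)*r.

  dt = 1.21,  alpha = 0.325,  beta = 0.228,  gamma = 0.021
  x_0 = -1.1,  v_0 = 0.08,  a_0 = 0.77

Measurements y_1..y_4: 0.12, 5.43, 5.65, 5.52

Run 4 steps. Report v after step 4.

step 1: x_pred=-0.4395  r=0.5595  x^+=-0.2577  v^+=1.1171  a^+=0.7861
step 2: x_pred=1.6695  r=3.7605  x^+=2.8916  v^+=2.7768  a^+=0.8939
step 3: x_pred=6.9060  r=-1.2560  x^+=6.4978  v^+=3.6218  a^+=0.8579
step 4: x_pred=11.5083  r=-5.9883  x^+=9.5621  v^+=3.5315  a^+=0.6861

v_post = 3.5315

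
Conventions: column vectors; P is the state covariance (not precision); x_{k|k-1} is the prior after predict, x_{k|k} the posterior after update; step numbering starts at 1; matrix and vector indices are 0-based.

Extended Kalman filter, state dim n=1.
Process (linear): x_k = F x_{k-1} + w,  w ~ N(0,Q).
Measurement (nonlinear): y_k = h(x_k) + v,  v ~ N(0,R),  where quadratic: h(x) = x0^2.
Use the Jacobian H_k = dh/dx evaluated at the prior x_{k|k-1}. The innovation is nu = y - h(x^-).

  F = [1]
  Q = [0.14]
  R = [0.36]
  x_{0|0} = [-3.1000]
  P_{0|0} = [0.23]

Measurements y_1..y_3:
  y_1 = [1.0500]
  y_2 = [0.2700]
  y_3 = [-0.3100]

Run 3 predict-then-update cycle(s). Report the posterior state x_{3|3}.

x_post = [-0.6171]

step 1: x^-=[-3.1000]  P^-=[0.3700]  H_jac=[-6.2000]  S=[14.5828]  K=[-0.1573]  nu=[-8.5600]  x^+=[-1.7534]  P^+=[0.0091]
step 2: x^-=[-1.7534]  P^-=[0.1491]  H_jac=[-3.5069]  S=[2.1941]  K=[-0.2384]  nu=[-2.8045]  x^+=[-1.0849]  P^+=[0.0245]
step 3: x^-=[-1.0849]  P^-=[0.1645]  H_jac=[-2.1699]  S=[1.1344]  K=[-0.3146]  nu=[-1.4871]  x^+=[-0.6171]  P^+=[0.0522]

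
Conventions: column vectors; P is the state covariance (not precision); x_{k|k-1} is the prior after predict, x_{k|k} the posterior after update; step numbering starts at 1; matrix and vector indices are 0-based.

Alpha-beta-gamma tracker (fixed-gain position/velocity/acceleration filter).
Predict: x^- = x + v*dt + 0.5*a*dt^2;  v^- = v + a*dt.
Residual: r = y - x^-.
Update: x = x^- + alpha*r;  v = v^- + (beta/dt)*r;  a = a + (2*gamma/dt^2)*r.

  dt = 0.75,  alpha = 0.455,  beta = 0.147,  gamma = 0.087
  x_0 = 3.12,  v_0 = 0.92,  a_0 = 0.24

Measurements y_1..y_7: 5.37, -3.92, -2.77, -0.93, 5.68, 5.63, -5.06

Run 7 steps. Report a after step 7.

step 1: x_pred=3.8775  r=1.4925  x^+=4.5566  v^+=1.3925  a^+=0.7017
step 2: x_pred=5.7983  r=-9.7183  x^+=1.3765  v^+=0.0140  a^+=-2.3045
step 3: x_pred=0.7388  r=-3.5088  x^+=-0.8577  v^+=-2.4021  a^+=-3.3899
step 4: x_pred=-3.6127  r=2.6827  x^+=-2.3921  v^+=-4.4188  a^+=-2.5601
step 5: x_pred=-6.4262  r=12.1062  x^+=-0.9179  v^+=-3.9660  a^+=1.1848
step 6: x_pred=-3.5592  r=9.1892  x^+=0.6219  v^+=-1.2764  a^+=4.0273
step 7: x_pred=0.7973  r=-5.8573  x^+=-1.8678  v^+=0.5961  a^+=2.2154

a_post = 2.2154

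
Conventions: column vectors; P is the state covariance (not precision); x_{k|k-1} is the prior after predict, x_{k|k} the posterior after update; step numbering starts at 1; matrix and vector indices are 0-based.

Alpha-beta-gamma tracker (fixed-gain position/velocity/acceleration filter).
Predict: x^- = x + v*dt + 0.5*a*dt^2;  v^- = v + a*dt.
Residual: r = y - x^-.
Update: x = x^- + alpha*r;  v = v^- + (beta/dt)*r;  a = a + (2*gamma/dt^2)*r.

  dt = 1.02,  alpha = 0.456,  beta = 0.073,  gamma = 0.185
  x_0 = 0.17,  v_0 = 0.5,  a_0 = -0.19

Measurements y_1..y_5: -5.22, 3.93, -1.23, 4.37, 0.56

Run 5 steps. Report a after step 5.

a_post = 2.7007

step 1: x_pred=0.5812  r=-5.8012  x^+=-2.0642  v^+=-0.1090  a^+=-2.2531
step 2: x_pred=-3.3474  r=7.2774  x^+=-0.0289  v^+=-1.8863  a^+=0.3350
step 3: x_pred=-1.7787  r=0.5487  x^+=-1.5285  v^+=-1.5053  a^+=0.5301
step 4: x_pred=-2.7881  r=7.1581  x^+=0.4760  v^+=-0.4523  a^+=3.0758
step 5: x_pred=1.6146  r=-1.0546  x^+=1.1337  v^+=2.6095  a^+=2.7007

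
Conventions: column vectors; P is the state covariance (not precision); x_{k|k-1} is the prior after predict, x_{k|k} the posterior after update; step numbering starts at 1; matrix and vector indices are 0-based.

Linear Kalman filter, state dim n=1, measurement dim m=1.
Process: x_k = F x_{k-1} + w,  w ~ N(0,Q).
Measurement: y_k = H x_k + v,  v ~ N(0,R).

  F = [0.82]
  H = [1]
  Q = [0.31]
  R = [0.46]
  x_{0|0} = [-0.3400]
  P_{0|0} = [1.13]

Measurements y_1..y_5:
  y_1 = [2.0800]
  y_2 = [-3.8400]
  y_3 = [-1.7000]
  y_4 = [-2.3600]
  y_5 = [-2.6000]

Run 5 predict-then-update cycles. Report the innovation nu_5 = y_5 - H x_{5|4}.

step 1: x^-=[-0.2788]  P^-=[1.0698]  S=[1.5298]  K=[0.6993]  nu=[2.3588]  x^+=[1.3707]  P^+=[0.3217]
step 2: x^-=[1.1240]  P^-=[0.5263]  S=[0.9863]  K=[0.5336]  nu=[-4.9640]  x^+=[-1.5248]  P^+=[0.2455]
step 3: x^-=[-1.2504]  P^-=[0.4750]  S=[0.9350]  K=[0.5080]  nu=[-0.4496]  x^+=[-1.4788]  P^+=[0.2337]
step 4: x^-=[-1.2126]  P^-=[0.4671]  S=[0.9271]  K=[0.5039]  nu=[-1.1474]  x^+=[-1.7907]  P^+=[0.2318]
step 5: x^-=[-1.4684]  P^-=[0.4658]  S=[0.9258]  K=[0.5032]  nu=[-1.1316]  x^+=[-2.0378]  P^+=[0.2315]

innov = [-1.1316]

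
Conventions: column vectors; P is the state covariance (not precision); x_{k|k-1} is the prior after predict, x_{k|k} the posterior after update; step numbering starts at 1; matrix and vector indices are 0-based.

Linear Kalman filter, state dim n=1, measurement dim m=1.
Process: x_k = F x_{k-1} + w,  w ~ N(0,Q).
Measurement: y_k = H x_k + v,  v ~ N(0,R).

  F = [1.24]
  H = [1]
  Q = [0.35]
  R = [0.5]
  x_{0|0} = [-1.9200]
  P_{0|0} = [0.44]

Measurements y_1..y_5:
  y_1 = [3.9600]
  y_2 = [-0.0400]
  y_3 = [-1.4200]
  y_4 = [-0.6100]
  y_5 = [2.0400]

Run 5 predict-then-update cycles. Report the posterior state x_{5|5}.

x_post = [0.9859]

step 1: x^-=[-2.3808]  P^-=[1.0265]  S=[1.5265]  K=[0.6725]  nu=[6.3408]  x^+=[1.8832]  P^+=[0.3362]
step 2: x^-=[2.3351]  P^-=[0.8670]  S=[1.3670]  K=[0.6342]  nu=[-2.3751]  x^+=[0.8287]  P^+=[0.3171]
step 3: x^-=[1.0276]  P^-=[0.8376]  S=[1.3376]  K=[0.6262]  nu=[-2.4476]  x^+=[-0.5051]  P^+=[0.3131]
step 4: x^-=[-0.6263]  P^-=[0.8314]  S=[1.3314]  K=[0.6245]  nu=[0.0163]  x^+=[-0.6161]  P^+=[0.3122]
step 5: x^-=[-0.7640]  P^-=[0.8301]  S=[1.3301]  K=[0.6241]  nu=[2.8040]  x^+=[0.9859]  P^+=[0.3120]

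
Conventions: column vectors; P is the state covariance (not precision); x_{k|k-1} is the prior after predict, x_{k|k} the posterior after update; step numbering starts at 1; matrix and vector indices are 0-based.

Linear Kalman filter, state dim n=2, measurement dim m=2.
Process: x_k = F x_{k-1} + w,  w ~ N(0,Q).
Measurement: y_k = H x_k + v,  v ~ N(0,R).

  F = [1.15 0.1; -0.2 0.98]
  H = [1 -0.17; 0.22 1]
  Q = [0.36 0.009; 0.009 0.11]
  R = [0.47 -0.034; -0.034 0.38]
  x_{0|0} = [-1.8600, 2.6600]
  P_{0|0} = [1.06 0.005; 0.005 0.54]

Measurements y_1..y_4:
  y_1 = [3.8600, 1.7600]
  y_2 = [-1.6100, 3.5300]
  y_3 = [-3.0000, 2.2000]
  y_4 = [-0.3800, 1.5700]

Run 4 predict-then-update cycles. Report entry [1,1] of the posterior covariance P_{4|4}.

step 1: x^-=[-1.8730, 2.9788]  P^-=[1.7684 -0.1763; -0.1763 0.6691]  S=[2.3177 0.0716; 0.0716 1.0571]  K=[0.7713 0.1490; -0.1439 0.6060]  nu=[6.2394, -0.8067]  x^+=[2.8195, 1.5923]  P^+=[0.3496 -0.0465; -0.0465 0.2454]
step 2: x^-=[3.4016, 0.9965]  P^-=[0.8140 -0.0988; -0.0988 0.3779]  S=[1.3286 -0.0143; -0.0143 0.7538]  K=[0.6266 0.1183; -0.1177 0.4702]  nu=[-4.8422, 1.7851]  x^+=[0.5785, 2.4058]  P^+=[0.2839 -0.0388; -0.0388 0.1912]
step 3: x^-=[0.9059, 2.2420]  P^-=[0.7285 -0.0805; -0.0805 0.3202]  S=[1.2351 -0.0057; -0.0057 0.7001]  K=[0.6014 0.1188; -0.1073 0.4312]  nu=[-3.5248, -0.2413]  x^+=[-1.2427, 2.5161]  P^+=[0.2726 -0.0353; -0.0353 0.1753]
step 4: x^-=[-1.1774, 2.7143]  P^-=[0.7142 -0.0756; -0.0756 0.3031]  S=[1.2187 -0.0012; -0.0012 0.6844]  K=[0.5967 0.1201; -0.1039 0.4184]  nu=[1.2589, -0.8852]  x^+=[-0.5326, 2.2131]  P^+=[0.2706 -0.0342; -0.0342 0.1700]

P_post[1,1] = 0.1700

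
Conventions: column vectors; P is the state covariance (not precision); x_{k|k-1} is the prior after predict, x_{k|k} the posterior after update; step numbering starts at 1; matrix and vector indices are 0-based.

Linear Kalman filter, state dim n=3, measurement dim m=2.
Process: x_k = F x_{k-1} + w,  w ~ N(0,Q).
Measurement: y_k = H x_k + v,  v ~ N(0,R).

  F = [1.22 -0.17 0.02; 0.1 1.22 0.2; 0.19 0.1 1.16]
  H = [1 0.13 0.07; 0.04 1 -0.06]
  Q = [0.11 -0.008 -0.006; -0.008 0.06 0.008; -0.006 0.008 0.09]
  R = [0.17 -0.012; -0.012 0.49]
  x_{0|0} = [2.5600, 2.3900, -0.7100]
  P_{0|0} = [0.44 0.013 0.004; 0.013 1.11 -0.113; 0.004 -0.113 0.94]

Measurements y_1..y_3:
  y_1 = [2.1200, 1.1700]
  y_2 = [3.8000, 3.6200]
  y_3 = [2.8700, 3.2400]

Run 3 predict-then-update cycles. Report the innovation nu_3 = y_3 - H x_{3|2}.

step 1: x^-=[2.7027, 3.0298, -0.0982]  P^-=[0.7929 -0.1596 0.1278; -0.1596 1.7023 0.2114; 0.1278 0.2114 1.3579]  S=[0.9786 0.0807; 0.0807 2.1597]  K=[0.8059 -0.0929; 0.0139 0.7789; 0.2515 0.0531]  nu=[-0.9697, -1.9738]  x^+=[2.1046, 1.4790, -0.4469]  P^+=[0.1508 -0.0649 -0.0614; -0.0649 0.3902 0.1027; -0.0614 0.1027 1.2878]
step 2: x^-=[2.3072, 1.9254, 0.0293]  P^-=[0.3695 -0.1770 -0.0608; -0.1770 0.7257 0.4795; -0.0608 0.4795 1.8265]  S=[0.5150 -0.0551; -0.0551 1.1514]  K=[0.6533 -0.1064; -0.0313 0.5976; 0.2869 0.3329]  nu=[1.2404, 1.6040]  x^+=[2.9469, 2.8452, 0.9193]  P^+=[0.1291 -0.0715 -0.1062; -0.0715 0.3119 0.2640; -0.1062 0.2640 1.6670]
step 3: x^-=[3.1299, 3.9497, 1.9108]  P^-=[0.3345 -0.1842 -0.1514; -0.1842 0.6993 0.7804; -0.1514 0.7804 2.3525]  S=[0.4729 -0.0455; -0.0455 1.0907]  K=[0.6224 -0.1223; -0.0248 0.5905; 0.2997 0.5931]  nu=[-0.9071, -0.7203]  x^+=[2.6534, 3.5470, 1.2117]  P^+=[0.1280 -0.0812 -0.1454; -0.0812 0.3174 0.4094; -0.1454 0.4094 1.9426]

innov = [-0.9071, -0.7203]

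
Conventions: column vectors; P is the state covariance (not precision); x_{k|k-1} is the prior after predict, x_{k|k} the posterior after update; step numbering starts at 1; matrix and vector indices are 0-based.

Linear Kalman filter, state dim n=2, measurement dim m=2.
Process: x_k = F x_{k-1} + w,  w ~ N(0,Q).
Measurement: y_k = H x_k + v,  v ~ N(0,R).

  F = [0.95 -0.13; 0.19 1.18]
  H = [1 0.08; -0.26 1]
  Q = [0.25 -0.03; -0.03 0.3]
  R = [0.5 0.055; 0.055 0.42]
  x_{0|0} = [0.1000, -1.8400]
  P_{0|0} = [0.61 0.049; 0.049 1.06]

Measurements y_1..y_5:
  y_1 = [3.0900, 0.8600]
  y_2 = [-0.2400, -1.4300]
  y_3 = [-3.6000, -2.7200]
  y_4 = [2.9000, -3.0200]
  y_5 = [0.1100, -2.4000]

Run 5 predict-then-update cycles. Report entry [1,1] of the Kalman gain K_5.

step 1: x^-=[0.3342, -2.1522]  P^-=[0.8063 -0.0288; -0.0288 1.8199]  S=[1.3134 -0.0372; -0.0372 2.3094]  K=[0.6095 -0.0934; 0.1114 0.7931]  nu=[2.9280, 3.0991]  x^+=[1.8294, 0.6319]  P^+=[0.2940 0.0707; 0.0707 0.3576]
step 2: x^-=[1.6558, 1.0932]  P^-=[0.5039 0.0457; 0.0457 0.8403]  S=[1.0166 0.0360; 0.0360 1.2705]  K=[0.5021 -0.0813; 0.0881 0.6495]  nu=[-1.9833, -2.0927]  x^+=[0.8301, -0.4407]  P^+=[0.2421 0.0564; 0.0564 0.2923]
step 3: x^-=[0.8459, -0.3623]  P^-=[0.4595 0.0307; 0.0307 0.7410]  S=[0.9691 0.0249; 0.0249 1.1761]  K=[0.4789 -0.0856; 0.0769 0.6216]  nu=[-4.4169, -2.1377]  x^+=[-1.0861, -2.0308]  P^+=[0.2307 0.0504; 0.0504 0.2784]
step 4: x^-=[-0.7678, -2.6027]  P^-=[0.4505 0.0241; 0.0241 0.7186]  S=[0.9589 0.0190; 0.0190 1.1565]  K=[0.4735 -0.0882; 0.0729 0.6147]  nu=[3.8760, -0.6169]  x^+=[1.1220, -2.6992]  P^+=[0.2280 0.0483; 0.0483 0.2748]
step 5: x^-=[1.4168, -2.9719]  P^-=[0.4485 0.0220; 0.0220 0.7125]  S=[0.9566 0.0169; 0.0169 1.1514]  K=[0.4723 -0.0891; 0.0717 0.6128]  nu=[-1.0690, 0.9403]  x^+=[0.8281, -2.4724]  P^+=[0.2274 0.0477; 0.0477 0.2737]

K[1,1] = 0.6128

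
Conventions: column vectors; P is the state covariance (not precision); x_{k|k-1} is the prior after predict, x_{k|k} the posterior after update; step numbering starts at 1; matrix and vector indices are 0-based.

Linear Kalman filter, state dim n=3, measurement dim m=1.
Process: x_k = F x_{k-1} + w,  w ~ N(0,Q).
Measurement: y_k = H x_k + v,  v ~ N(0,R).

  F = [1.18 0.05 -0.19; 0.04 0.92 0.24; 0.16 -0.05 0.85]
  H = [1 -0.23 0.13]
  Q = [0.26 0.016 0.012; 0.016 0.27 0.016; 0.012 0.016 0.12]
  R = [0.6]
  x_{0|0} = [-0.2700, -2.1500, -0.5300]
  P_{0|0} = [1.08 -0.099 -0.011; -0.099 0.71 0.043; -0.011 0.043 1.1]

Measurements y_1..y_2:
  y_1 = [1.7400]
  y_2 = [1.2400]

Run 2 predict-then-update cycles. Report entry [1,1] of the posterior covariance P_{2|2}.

P_post[1,1] = 1.2109

step 1: x^-=[-0.3254, -2.1160, -0.3862]  P^-=[1.7977 -0.0682 0.0331; -0.0682 0.9475 0.2326; 0.0331 0.2326 0.9391]  S=[2.4898]  K=[0.7301; -0.1028; 0.0408]  nu=[1.6289]  x^+=[0.8638, -2.2834, -0.3197]  P^+=[0.4707 0.1186 -0.0411; 0.1186 0.9212 0.2430; -0.0411 0.2430 0.9350]
step 2: x^-=[0.9659, -2.1429, -0.0194]  P^-=[0.9792 0.1161 -0.0859; 0.1161 1.2196 0.3688; -0.0859 0.3688 0.7761]  S=[1.5591]  K=[0.6038; -0.0747; -0.0448]  nu=[-0.2162]  x^+=[0.8353, -2.1268, -0.0097]  P^+=[0.4108 0.1864 -0.0437; 0.1864 1.2109 0.3635; -0.0437 0.3635 0.7730]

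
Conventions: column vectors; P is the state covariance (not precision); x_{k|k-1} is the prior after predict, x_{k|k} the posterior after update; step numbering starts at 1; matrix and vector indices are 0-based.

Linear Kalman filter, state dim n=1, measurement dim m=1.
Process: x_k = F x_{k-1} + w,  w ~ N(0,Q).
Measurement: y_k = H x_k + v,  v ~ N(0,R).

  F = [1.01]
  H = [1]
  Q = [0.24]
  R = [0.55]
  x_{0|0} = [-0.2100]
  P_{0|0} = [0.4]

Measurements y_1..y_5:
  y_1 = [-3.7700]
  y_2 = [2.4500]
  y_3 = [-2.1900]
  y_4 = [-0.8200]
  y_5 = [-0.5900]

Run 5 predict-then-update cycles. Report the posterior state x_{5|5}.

x_post = [-0.7635]

step 1: x^-=[-0.2121]  P^-=[0.6480]  S=[1.1980]  K=[0.5409]  nu=[-3.5579]  x^+=[-2.1366]  P^+=[0.2975]
step 2: x^-=[-2.1580]  P^-=[0.5435]  S=[1.0935]  K=[0.4970]  nu=[4.6080]  x^+=[0.1323]  P^+=[0.2734]
step 3: x^-=[0.1336]  P^-=[0.5189]  S=[1.0689]  K=[0.4854]  nu=[-2.3236]  x^+=[-0.9943]  P^+=[0.2670]
step 4: x^-=[-1.0043]  P^-=[0.5124]  S=[1.0624]  K=[0.4823]  nu=[0.1843]  x^+=[-0.9154]  P^+=[0.2653]
step 5: x^-=[-0.9246]  P^-=[0.5106]  S=[1.0606]  K=[0.4814]  nu=[0.3346]  x^+=[-0.7635]  P^+=[0.2648]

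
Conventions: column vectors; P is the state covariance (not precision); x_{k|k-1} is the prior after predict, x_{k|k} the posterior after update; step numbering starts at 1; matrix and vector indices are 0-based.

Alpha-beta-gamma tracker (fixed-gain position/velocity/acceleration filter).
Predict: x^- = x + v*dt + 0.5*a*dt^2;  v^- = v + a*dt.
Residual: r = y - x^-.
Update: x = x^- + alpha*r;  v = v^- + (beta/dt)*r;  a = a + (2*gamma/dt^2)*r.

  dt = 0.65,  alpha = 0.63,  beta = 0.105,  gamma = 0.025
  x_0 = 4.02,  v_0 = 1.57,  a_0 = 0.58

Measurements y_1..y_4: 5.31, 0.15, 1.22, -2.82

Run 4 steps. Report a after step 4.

step 1: x_pred=5.1630  r=0.1470  x^+=5.2556  v^+=1.9707  a^+=0.5974
step 2: x_pred=6.6628  r=-6.5128  x^+=2.5597  v^+=1.3070  a^+=-0.1734
step 3: x_pred=3.3727  r=-2.1527  x^+=2.0165  v^+=0.8466  a^+=-0.4281
step 4: x_pred=2.4763  r=-5.2963  x^+=-0.8604  v^+=-0.2873  a^+=-1.0549

a_post = -1.0549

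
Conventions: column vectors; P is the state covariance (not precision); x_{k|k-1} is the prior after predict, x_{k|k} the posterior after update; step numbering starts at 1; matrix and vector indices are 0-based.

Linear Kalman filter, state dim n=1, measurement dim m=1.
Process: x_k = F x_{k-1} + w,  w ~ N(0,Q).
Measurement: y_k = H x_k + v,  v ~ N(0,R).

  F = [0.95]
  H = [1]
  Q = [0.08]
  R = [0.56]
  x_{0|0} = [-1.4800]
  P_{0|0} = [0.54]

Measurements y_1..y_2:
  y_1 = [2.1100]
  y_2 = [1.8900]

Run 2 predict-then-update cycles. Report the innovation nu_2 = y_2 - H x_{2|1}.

step 1: x^-=[-1.4060]  P^-=[0.5674]  S=[1.1274]  K=[0.5033]  nu=[3.5160]  x^+=[0.3635]  P^+=[0.2818]
step 2: x^-=[0.3453]  P^-=[0.3343]  S=[0.8943]  K=[0.3738]  nu=[1.5447]  x^+=[0.9228]  P^+=[0.2094]

innov = [1.5447]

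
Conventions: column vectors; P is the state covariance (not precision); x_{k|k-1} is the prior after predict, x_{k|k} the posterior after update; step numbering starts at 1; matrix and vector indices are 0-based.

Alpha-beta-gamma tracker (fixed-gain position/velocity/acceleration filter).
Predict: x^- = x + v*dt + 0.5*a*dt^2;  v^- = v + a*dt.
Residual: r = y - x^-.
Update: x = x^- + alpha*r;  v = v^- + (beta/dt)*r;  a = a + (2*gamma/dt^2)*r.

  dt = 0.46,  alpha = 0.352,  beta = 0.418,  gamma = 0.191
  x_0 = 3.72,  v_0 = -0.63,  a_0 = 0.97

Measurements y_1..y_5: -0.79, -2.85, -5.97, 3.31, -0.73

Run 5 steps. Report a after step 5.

a_post = 31.9249

step 1: x_pred=3.5328  r=-4.3228  x^+=2.0112  v^+=-4.1119  a^+=-6.8340
step 2: x_pred=-0.6033  r=-2.2467  x^+=-1.3942  v^+=-9.2971  a^+=-10.8899
step 3: x_pred=-6.8230  r=0.8530  x^+=-6.5227  v^+=-13.5313  a^+=-9.3500
step 4: x_pred=-13.7364  r=17.0464  x^+=-7.7360  v^+=-2.3424  a^+=21.4237
step 5: x_pred=-6.5469  r=5.8169  x^+=-4.4994  v^+=12.7983  a^+=31.9249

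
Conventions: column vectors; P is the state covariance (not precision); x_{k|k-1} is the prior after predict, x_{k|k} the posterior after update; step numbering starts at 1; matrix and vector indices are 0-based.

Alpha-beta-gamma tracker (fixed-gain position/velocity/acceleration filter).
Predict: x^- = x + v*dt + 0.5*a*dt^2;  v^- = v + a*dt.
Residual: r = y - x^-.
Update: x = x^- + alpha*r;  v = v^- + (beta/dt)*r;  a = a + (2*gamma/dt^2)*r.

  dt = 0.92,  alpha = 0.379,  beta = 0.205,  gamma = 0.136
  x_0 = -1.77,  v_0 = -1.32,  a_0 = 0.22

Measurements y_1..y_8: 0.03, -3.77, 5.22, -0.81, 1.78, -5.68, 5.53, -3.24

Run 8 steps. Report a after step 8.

a_post = -4.2858

step 1: x_pred=-2.8913  r=2.9213  x^+=-1.7841  v^+=-0.4667  a^+=1.1588
step 2: x_pred=-1.7231  r=-2.0469  x^+=-2.4988  v^+=0.1433  a^+=0.5010
step 3: x_pred=-2.1550  r=7.3750  x^+=0.6401  v^+=2.2476  a^+=2.8710
step 4: x_pred=3.9229  r=-4.7329  x^+=2.1291  v^+=3.8343  a^+=1.3500
step 5: x_pred=6.2280  r=-4.4480  x^+=4.5422  v^+=4.0852  a^+=-0.0794
step 6: x_pred=8.2670  r=-13.9470  x^+=2.9811  v^+=0.9044  a^+=-4.5614
step 7: x_pred=1.8828  r=3.6472  x^+=3.2651  v^+=-2.4794  a^+=-3.3893
step 8: x_pred=-0.4503  r=-2.7897  x^+=-1.5076  v^+=-6.2191  a^+=-4.2858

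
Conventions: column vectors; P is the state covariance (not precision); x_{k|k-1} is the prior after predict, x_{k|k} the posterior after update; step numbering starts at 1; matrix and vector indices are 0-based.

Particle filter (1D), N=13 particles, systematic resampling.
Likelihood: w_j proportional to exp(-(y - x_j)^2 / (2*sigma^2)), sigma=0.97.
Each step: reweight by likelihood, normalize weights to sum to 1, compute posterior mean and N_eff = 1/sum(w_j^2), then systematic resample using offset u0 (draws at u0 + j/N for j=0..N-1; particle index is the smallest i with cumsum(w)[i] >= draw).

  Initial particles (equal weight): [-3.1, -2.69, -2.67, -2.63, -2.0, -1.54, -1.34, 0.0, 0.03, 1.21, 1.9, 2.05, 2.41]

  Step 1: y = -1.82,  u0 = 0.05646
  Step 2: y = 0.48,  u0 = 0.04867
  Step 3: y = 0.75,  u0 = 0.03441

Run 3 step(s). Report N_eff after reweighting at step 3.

N_eff = 8.1207

step 1: w=[0.0742, 0.1185, 0.1207, 0.1250, 0.1742, 0.1699, 0.1568, 0.0305, 0.0287, 0.0013, 0.0001, 0.0001, 0.0000]  mean=-2.0170  Neff=7.3920  idx=[0, 1, 2, 2, 3, 4, 4, 4, 5, 5, 6, 6, 8]
step 2: w=[0.0007, 0.0030, 0.0032, 0.0032, 0.0036, 0.0237, 0.0237, 0.0237, 0.0712, 0.0712, 0.1070, 0.1070, 0.5588]  mean=-0.6682  Neff=2.8815  idx=[6, 8, 9, 10, 11, 11, 12, 12, 12, 12, 12, 12, 12]
step 3: w=[0.0031, 0.0107, 0.0107, 0.0171, 0.0171, 0.0171, 0.1320, 0.1320, 0.1320, 0.1320, 0.1320, 0.1320, 0.1320]  mean=-0.0802  Neff=8.1207  idx=[3, 6, 6, 7, 8, 8, 9, 9, 10, 10, 11, 12, 12]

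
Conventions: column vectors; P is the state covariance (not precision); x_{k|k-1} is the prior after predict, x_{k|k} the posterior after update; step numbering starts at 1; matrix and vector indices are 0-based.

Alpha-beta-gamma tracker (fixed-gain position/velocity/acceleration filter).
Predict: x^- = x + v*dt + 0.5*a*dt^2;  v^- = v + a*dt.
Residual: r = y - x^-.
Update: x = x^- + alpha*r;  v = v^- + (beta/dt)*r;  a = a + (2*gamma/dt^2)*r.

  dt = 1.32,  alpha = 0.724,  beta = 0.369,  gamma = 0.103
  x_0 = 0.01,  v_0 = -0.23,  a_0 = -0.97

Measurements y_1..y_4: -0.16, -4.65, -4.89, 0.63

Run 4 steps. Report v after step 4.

step 1: x_pred=-1.1387  r=0.9787  x^+=-0.4301  v^+=-1.2368  a^+=-0.8543
step 2: x_pred=-2.8070  r=-1.8430  x^+=-4.1413  v^+=-2.8797  a^+=-1.0722
step 3: x_pred=-8.8766  r=3.9866  x^+=-5.9903  v^+=-3.1805  a^+=-0.6009
step 4: x_pred=-10.7121  r=11.3421  x^+=-2.5004  v^+=-0.8031  a^+=0.7401

v_post = -0.8031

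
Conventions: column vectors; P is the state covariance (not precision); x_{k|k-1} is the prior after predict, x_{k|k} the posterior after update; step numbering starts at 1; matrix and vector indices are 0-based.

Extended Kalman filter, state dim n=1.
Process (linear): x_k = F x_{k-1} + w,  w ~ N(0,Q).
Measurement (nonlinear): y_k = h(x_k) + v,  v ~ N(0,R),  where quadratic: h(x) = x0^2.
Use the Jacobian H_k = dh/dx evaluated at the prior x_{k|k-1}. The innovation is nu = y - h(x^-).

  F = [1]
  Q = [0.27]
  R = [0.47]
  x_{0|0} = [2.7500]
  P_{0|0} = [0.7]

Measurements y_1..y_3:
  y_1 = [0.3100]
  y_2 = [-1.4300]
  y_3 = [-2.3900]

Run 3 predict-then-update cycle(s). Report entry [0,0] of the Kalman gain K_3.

step 1: x^-=[2.7500]  P^-=[0.9700]  H_jac=[5.5000]  S=[29.8125]  K=[0.1790]  nu=[-7.2525]  x^+=[1.4522]  P^+=[0.0153]
step 2: x^-=[1.4522]  P^-=[0.2853]  H_jac=[2.9043]  S=[2.8764]  K=[0.2881]  nu=[-3.5387]  x^+=[0.4328]  P^+=[0.0466]
step 3: x^-=[0.4328]  P^-=[0.3166]  H_jac=[0.8656]  S=[0.7072]  K=[0.3875]  nu=[-2.5773]  x^+=[-0.5660]  P^+=[0.2104]

K[0,0] = 0.3875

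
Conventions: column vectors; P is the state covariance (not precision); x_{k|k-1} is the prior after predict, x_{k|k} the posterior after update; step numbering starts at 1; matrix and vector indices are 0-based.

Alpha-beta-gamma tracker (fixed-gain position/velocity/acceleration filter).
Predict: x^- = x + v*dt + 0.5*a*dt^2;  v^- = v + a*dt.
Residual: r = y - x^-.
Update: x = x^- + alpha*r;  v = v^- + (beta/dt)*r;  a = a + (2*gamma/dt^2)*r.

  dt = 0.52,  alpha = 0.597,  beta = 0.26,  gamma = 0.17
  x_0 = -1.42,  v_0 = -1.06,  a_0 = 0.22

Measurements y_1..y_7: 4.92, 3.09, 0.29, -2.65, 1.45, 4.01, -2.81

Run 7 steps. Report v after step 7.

step 1: x_pred=-1.9415  r=6.8615  x^+=2.1548  v^+=2.4851  a^+=8.8476
step 2: x_pred=4.6433  r=-1.5533  x^+=3.7160  v^+=6.3092  a^+=6.8945
step 3: x_pred=7.9289  r=-7.6389  x^+=3.3685  v^+=6.0749  a^+=-2.7107
step 4: x_pred=6.1609  r=-8.8109  x^+=0.9008  v^+=0.2599  a^+=-13.7895
step 5: x_pred=-0.8284  r=2.2784  x^+=0.5318  v^+=-5.7715  a^+=-10.9247
step 6: x_pred=-3.9464  r=7.9564  x^+=0.8036  v^+=-7.4741  a^+=-0.9203
step 7: x_pred=-3.2074  r=0.3974  x^+=-2.9701  v^+=-7.7540  a^+=-0.4207

v_post = -7.7540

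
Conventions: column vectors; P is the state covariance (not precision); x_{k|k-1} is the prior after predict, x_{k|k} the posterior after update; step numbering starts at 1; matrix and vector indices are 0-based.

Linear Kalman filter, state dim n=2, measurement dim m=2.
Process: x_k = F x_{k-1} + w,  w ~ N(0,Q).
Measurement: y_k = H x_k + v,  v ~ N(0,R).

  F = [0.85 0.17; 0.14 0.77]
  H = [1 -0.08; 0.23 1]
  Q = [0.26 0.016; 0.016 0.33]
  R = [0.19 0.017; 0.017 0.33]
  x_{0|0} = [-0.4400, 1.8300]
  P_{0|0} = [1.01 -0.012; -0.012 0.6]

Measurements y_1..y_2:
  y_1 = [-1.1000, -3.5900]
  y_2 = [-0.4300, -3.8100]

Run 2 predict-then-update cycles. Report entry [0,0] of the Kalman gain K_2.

K[0,0] = 0.6482

step 1: x^-=[-0.0629, 1.3475]  P^-=[1.0036 0.2066; 0.2066 0.7029]  S=[1.1650 0.3944; 0.3944 1.1811]  K=[0.8139 0.0986; -0.0970 0.6678]  nu=[-0.9293, -4.9230]  x^+=[-1.3046, -1.8500]  P^+=[0.1571 0.0102; 0.0102 0.2164]
step 2: x^-=[-1.4234, -1.6071]  P^-=[0.3827 0.0700; 0.0700 0.4636]  S=[0.5645 0.1366; 0.1366 0.8460]  K=[0.6482 0.0821; -0.0822 0.5802]  nu=[0.8648, -1.8755]  x^+=[-1.0167, -2.7665]  P^+=[0.1253 0.0093; 0.0093 0.1879]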